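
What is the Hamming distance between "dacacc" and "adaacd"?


Comparing "dacacc" and "adaacd" position by position:
  Position 0: 'd' vs 'a' => differ
  Position 1: 'a' vs 'd' => differ
  Position 2: 'c' vs 'a' => differ
  Position 3: 'a' vs 'a' => same
  Position 4: 'c' vs 'c' => same
  Position 5: 'c' vs 'd' => differ
Total differences (Hamming distance): 4

4


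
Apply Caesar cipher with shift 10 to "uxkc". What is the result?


Caesar cipher: shift "uxkc" by 10
  'u' (pos 20) + 10 = pos 4 = 'e'
  'x' (pos 23) + 10 = pos 7 = 'h'
  'k' (pos 10) + 10 = pos 20 = 'u'
  'c' (pos 2) + 10 = pos 12 = 'm'
Result: ehum

ehum


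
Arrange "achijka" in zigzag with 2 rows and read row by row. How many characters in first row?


Zigzag "achijka" into 2 rows:
Placing characters:
  'a' => row 0
  'c' => row 1
  'h' => row 0
  'i' => row 1
  'j' => row 0
  'k' => row 1
  'a' => row 0
Rows:
  Row 0: "ahja"
  Row 1: "cik"
First row length: 4

4


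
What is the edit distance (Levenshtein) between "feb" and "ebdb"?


Computing edit distance: "feb" -> "ebdb"
DP table:
           e    b    d    b
      0    1    2    3    4
  f   1    1    2    3    4
  e   2    1    2    3    4
  b   3    2    1    2    3
Edit distance = dp[3][4] = 3

3


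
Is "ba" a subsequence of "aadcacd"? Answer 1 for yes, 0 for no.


Check if "ba" is a subsequence of "aadcacd"
Greedy scan:
  Position 0 ('a'): no match needed
  Position 1 ('a'): no match needed
  Position 2 ('d'): no match needed
  Position 3 ('c'): no match needed
  Position 4 ('a'): no match needed
  Position 5 ('c'): no match needed
  Position 6 ('d'): no match needed
Only matched 0/2 characters => not a subsequence

0


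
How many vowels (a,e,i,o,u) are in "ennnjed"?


Input: ennnjed
Checking each character:
  'e' at position 0: vowel (running total: 1)
  'n' at position 1: consonant
  'n' at position 2: consonant
  'n' at position 3: consonant
  'j' at position 4: consonant
  'e' at position 5: vowel (running total: 2)
  'd' at position 6: consonant
Total vowels: 2

2


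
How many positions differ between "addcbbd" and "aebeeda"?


Comparing "addcbbd" and "aebeeda" position by position:
  Position 0: 'a' vs 'a' => same
  Position 1: 'd' vs 'e' => DIFFER
  Position 2: 'd' vs 'b' => DIFFER
  Position 3: 'c' vs 'e' => DIFFER
  Position 4: 'b' vs 'e' => DIFFER
  Position 5: 'b' vs 'd' => DIFFER
  Position 6: 'd' vs 'a' => DIFFER
Positions that differ: 6

6


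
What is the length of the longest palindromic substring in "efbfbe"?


Input: "efbfbe"
Checking substrings for palindromes:
  [1:4] "fbf" (len 3) => palindrome
  [2:5] "bfb" (len 3) => palindrome
Longest palindromic substring: "fbf" with length 3

3


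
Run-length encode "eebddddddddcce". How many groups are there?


Input: eebddddddddcce
Scanning for consecutive runs:
  Group 1: 'e' x 2 (positions 0-1)
  Group 2: 'b' x 1 (positions 2-2)
  Group 3: 'd' x 8 (positions 3-10)
  Group 4: 'c' x 2 (positions 11-12)
  Group 5: 'e' x 1 (positions 13-13)
Total groups: 5

5


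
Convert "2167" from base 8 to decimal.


Input: "2167" in base 8
Positional expansion:
  Digit '2' (value 2) x 8^3 = 1024
  Digit '1' (value 1) x 8^2 = 64
  Digit '6' (value 6) x 8^1 = 48
  Digit '7' (value 7) x 8^0 = 7
Sum = 1143

1143


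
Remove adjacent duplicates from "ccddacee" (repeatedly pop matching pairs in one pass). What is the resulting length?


Input: ccddacee
Stack-based adjacent duplicate removal:
  Read 'c': push. Stack: c
  Read 'c': matches stack top 'c' => pop. Stack: (empty)
  Read 'd': push. Stack: d
  Read 'd': matches stack top 'd' => pop. Stack: (empty)
  Read 'a': push. Stack: a
  Read 'c': push. Stack: ac
  Read 'e': push. Stack: ace
  Read 'e': matches stack top 'e' => pop. Stack: ac
Final stack: "ac" (length 2)

2


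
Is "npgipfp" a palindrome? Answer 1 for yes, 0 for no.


Input: npgipfp
Reversed: pfpigpn
  Compare pos 0 ('n') with pos 6 ('p'): MISMATCH
  Compare pos 1 ('p') with pos 5 ('f'): MISMATCH
  Compare pos 2 ('g') with pos 4 ('p'): MISMATCH
Result: not a palindrome

0


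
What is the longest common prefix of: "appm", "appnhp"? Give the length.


Words: appm, appnhp
  Position 0: all 'a' => match
  Position 1: all 'p' => match
  Position 2: all 'p' => match
  Position 3: ('m', 'n') => mismatch, stop
LCP = "app" (length 3)

3


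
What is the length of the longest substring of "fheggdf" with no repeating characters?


Input: "fheggdf"
Sliding window (track last position of each char):
  Position 0 ('f'): window [0,0] length 1 -- new best
  Position 1 ('h'): window [0,1] length 2 -- new best
  Position 2 ('e'): window [0,2] length 3 -- new best
  Position 3 ('g'): window [0,3] length 4 -- new best
  Position 4 ('g'): repeat (last at 3), move window start to 4
  Position 4 ('g'): window [4,4] length 1
  Position 5 ('d'): window [4,5] length 2
  Position 6 ('f'): window [4,6] length 3
Longest substring with no repeats: "fheg" with length 4

4


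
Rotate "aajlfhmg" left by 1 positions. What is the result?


Input: "aajlfhmg", rotate left by 1
First 1 characters: "a"
Remaining characters: "ajlfhmg"
Concatenate remaining + first: "ajlfhmg" + "a" = "ajlfhmga"

ajlfhmga


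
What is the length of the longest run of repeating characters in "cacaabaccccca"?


Input: "cacaabaccccca"
Scanning for longest run:
  Position 1 ('a'): new char, reset run to 1
  Position 2 ('c'): new char, reset run to 1
  Position 3 ('a'): new char, reset run to 1
  Position 4 ('a'): continues run of 'a', length=2
  Position 5 ('b'): new char, reset run to 1
  Position 6 ('a'): new char, reset run to 1
  Position 7 ('c'): new char, reset run to 1
  Position 8 ('c'): continues run of 'c', length=2
  Position 9 ('c'): continues run of 'c', length=3
  Position 10 ('c'): continues run of 'c', length=4
  Position 11 ('c'): continues run of 'c', length=5
  Position 12 ('a'): new char, reset run to 1
Longest run: 'c' with length 5

5


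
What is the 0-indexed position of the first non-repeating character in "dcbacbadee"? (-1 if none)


Input: dcbacbadee
Character frequencies:
  'a': 2
  'b': 2
  'c': 2
  'd': 2
  'e': 2
Scanning left to right for freq == 1:
  Position 0 ('d'): freq=2, skip
  Position 1 ('c'): freq=2, skip
  Position 2 ('b'): freq=2, skip
  Position 3 ('a'): freq=2, skip
  Position 4 ('c'): freq=2, skip
  Position 5 ('b'): freq=2, skip
  Position 6 ('a'): freq=2, skip
  Position 7 ('d'): freq=2, skip
  Position 8 ('e'): freq=2, skip
  Position 9 ('e'): freq=2, skip
  No unique character found => answer = -1

-1


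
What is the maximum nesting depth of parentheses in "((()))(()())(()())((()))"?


Input: "((()))(()())(()())((()))"
Tracking depth:
  Position 0 '(': depth becomes 1
  Position 1 '(': depth becomes 2
  Position 2 '(': depth becomes 3
  Position 3 ')': depth becomes 2
  Position 4 ')': depth becomes 1
  Position 5 ')': depth becomes 0
  Position 6 '(': depth becomes 1
  Position 7 '(': depth becomes 2
  Position 8 ')': depth becomes 1
  Position 9 '(': depth becomes 2
  Position 10 ')': depth becomes 1
  Position 11 ')': depth becomes 0
  Position 12 '(': depth becomes 1
  Position 13 '(': depth becomes 2
  Position 14 ')': depth becomes 1
  Position 15 '(': depth becomes 2
  Position 16 ')': depth becomes 1
  Position 17 ')': depth becomes 0
  Position 18 '(': depth becomes 1
  Position 19 '(': depth becomes 2
  Position 20 '(': depth becomes 3
  Position 21 ')': depth becomes 2
  Position 22 ')': depth becomes 1
  Position 23 ')': depth becomes 0
Maximum depth reached: 3

3


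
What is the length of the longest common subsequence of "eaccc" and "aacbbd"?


LCS of "eaccc" and "aacbbd"
DP table:
           a    a    c    b    b    d
      0    0    0    0    0    0    0
  e   0    0    0    0    0    0    0
  a   0    1    1    1    1    1    1
  c   0    1    1    2    2    2    2
  c   0    1    1    2    2    2    2
  c   0    1    1    2    2    2    2
LCS length = dp[5][6] = 2

2


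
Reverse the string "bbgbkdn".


Input: bbgbkdn
Reading characters right to left:
  Position 6: 'n'
  Position 5: 'd'
  Position 4: 'k'
  Position 3: 'b'
  Position 2: 'g'
  Position 1: 'b'
  Position 0: 'b'
Reversed: ndkbgbb

ndkbgbb


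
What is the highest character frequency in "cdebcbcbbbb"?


Input: cdebcbcbbbb
Character counts:
  'b': 6
  'c': 3
  'd': 1
  'e': 1
Maximum frequency: 6

6


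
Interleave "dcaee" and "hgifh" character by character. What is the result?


Interleaving "dcaee" and "hgifh":
  Position 0: 'd' from first, 'h' from second => "dh"
  Position 1: 'c' from first, 'g' from second => "cg"
  Position 2: 'a' from first, 'i' from second => "ai"
  Position 3: 'e' from first, 'f' from second => "ef"
  Position 4: 'e' from first, 'h' from second => "eh"
Result: dhcgaiefeh

dhcgaiefeh


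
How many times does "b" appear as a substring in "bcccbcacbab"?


Searching for "b" in "bcccbcacbab"
Scanning each position:
  Position 0: "b" => MATCH
  Position 1: "c" => no
  Position 2: "c" => no
  Position 3: "c" => no
  Position 4: "b" => MATCH
  Position 5: "c" => no
  Position 6: "a" => no
  Position 7: "c" => no
  Position 8: "b" => MATCH
  Position 9: "a" => no
  Position 10: "b" => MATCH
Total occurrences: 4

4


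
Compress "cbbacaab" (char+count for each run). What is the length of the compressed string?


Input: cbbacaab
Runs:
  'c' x 1 => "c1"
  'b' x 2 => "b2"
  'a' x 1 => "a1"
  'c' x 1 => "c1"
  'a' x 2 => "a2"
  'b' x 1 => "b1"
Compressed: "c1b2a1c1a2b1"
Compressed length: 12

12


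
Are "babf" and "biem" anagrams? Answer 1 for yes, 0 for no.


Strings: "babf", "biem"
Sorted first:  abbf
Sorted second: beim
Differ at position 0: 'a' vs 'b' => not anagrams

0


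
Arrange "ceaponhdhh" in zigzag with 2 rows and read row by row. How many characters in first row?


Zigzag "ceaponhdhh" into 2 rows:
Placing characters:
  'c' => row 0
  'e' => row 1
  'a' => row 0
  'p' => row 1
  'o' => row 0
  'n' => row 1
  'h' => row 0
  'd' => row 1
  'h' => row 0
  'h' => row 1
Rows:
  Row 0: "caohh"
  Row 1: "epndh"
First row length: 5

5


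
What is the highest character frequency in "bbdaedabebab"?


Input: bbdaedabebab
Character counts:
  'a': 3
  'b': 5
  'd': 2
  'e': 2
Maximum frequency: 5

5


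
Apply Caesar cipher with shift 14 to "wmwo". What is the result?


Caesar cipher: shift "wmwo" by 14
  'w' (pos 22) + 14 = pos 10 = 'k'
  'm' (pos 12) + 14 = pos 0 = 'a'
  'w' (pos 22) + 14 = pos 10 = 'k'
  'o' (pos 14) + 14 = pos 2 = 'c'
Result: kakc

kakc


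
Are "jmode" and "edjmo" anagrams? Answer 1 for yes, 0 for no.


Strings: "jmode", "edjmo"
Sorted first:  dejmo
Sorted second: dejmo
Sorted forms match => anagrams

1


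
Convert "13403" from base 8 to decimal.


Input: "13403" in base 8
Positional expansion:
  Digit '1' (value 1) x 8^4 = 4096
  Digit '3' (value 3) x 8^3 = 1536
  Digit '4' (value 4) x 8^2 = 256
  Digit '0' (value 0) x 8^1 = 0
  Digit '3' (value 3) x 8^0 = 3
Sum = 5891

5891


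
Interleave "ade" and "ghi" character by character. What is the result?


Interleaving "ade" and "ghi":
  Position 0: 'a' from first, 'g' from second => "ag"
  Position 1: 'd' from first, 'h' from second => "dh"
  Position 2: 'e' from first, 'i' from second => "ei"
Result: agdhei

agdhei


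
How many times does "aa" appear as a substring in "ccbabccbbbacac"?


Searching for "aa" in "ccbabccbbbacac"
Scanning each position:
  Position 0: "cc" => no
  Position 1: "cb" => no
  Position 2: "ba" => no
  Position 3: "ab" => no
  Position 4: "bc" => no
  Position 5: "cc" => no
  Position 6: "cb" => no
  Position 7: "bb" => no
  Position 8: "bb" => no
  Position 9: "ba" => no
  Position 10: "ac" => no
  Position 11: "ca" => no
  Position 12: "ac" => no
Total occurrences: 0

0


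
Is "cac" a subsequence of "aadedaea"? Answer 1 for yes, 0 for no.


Check if "cac" is a subsequence of "aadedaea"
Greedy scan:
  Position 0 ('a'): no match needed
  Position 1 ('a'): no match needed
  Position 2 ('d'): no match needed
  Position 3 ('e'): no match needed
  Position 4 ('d'): no match needed
  Position 5 ('a'): no match needed
  Position 6 ('e'): no match needed
  Position 7 ('a'): no match needed
Only matched 0/3 characters => not a subsequence

0


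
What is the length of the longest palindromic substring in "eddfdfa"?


Input: "eddfdfa"
Checking substrings for palindromes:
  [2:5] "dfd" (len 3) => palindrome
  [3:6] "fdf" (len 3) => palindrome
  [1:3] "dd" (len 2) => palindrome
Longest palindromic substring: "dfd" with length 3

3


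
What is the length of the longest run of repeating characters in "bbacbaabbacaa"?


Input: "bbacbaabbacaa"
Scanning for longest run:
  Position 1 ('b'): continues run of 'b', length=2
  Position 2 ('a'): new char, reset run to 1
  Position 3 ('c'): new char, reset run to 1
  Position 4 ('b'): new char, reset run to 1
  Position 5 ('a'): new char, reset run to 1
  Position 6 ('a'): continues run of 'a', length=2
  Position 7 ('b'): new char, reset run to 1
  Position 8 ('b'): continues run of 'b', length=2
  Position 9 ('a'): new char, reset run to 1
  Position 10 ('c'): new char, reset run to 1
  Position 11 ('a'): new char, reset run to 1
  Position 12 ('a'): continues run of 'a', length=2
Longest run: 'b' with length 2

2


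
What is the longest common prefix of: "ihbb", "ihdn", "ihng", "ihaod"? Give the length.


Words: ihbb, ihdn, ihng, ihaod
  Position 0: all 'i' => match
  Position 1: all 'h' => match
  Position 2: ('b', 'd', 'n', 'a') => mismatch, stop
LCP = "ih" (length 2)

2


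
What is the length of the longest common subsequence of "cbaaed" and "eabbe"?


LCS of "cbaaed" and "eabbe"
DP table:
           e    a    b    b    e
      0    0    0    0    0    0
  c   0    0    0    0    0    0
  b   0    0    0    1    1    1
  a   0    0    1    1    1    1
  a   0    0    1    1    1    1
  e   0    1    1    1    1    2
  d   0    1    1    1    1    2
LCS length = dp[6][5] = 2

2


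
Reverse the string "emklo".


Input: emklo
Reading characters right to left:
  Position 4: 'o'
  Position 3: 'l'
  Position 2: 'k'
  Position 1: 'm'
  Position 0: 'e'
Reversed: olkme

olkme


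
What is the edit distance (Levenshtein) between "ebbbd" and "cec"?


Computing edit distance: "ebbbd" -> "cec"
DP table:
           c    e    c
      0    1    2    3
  e   1    1    1    2
  b   2    2    2    2
  b   3    3    3    3
  b   4    4    4    4
  d   5    5    5    5
Edit distance = dp[5][3] = 5

5


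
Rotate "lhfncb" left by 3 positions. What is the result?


Input: "lhfncb", rotate left by 3
First 3 characters: "lhf"
Remaining characters: "ncb"
Concatenate remaining + first: "ncb" + "lhf" = "ncblhf"

ncblhf


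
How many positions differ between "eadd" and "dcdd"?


Comparing "eadd" and "dcdd" position by position:
  Position 0: 'e' vs 'd' => DIFFER
  Position 1: 'a' vs 'c' => DIFFER
  Position 2: 'd' vs 'd' => same
  Position 3: 'd' vs 'd' => same
Positions that differ: 2

2


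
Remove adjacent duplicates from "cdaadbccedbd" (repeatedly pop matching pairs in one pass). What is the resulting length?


Input: cdaadbccedbd
Stack-based adjacent duplicate removal:
  Read 'c': push. Stack: c
  Read 'd': push. Stack: cd
  Read 'a': push. Stack: cda
  Read 'a': matches stack top 'a' => pop. Stack: cd
  Read 'd': matches stack top 'd' => pop. Stack: c
  Read 'b': push. Stack: cb
  Read 'c': push. Stack: cbc
  Read 'c': matches stack top 'c' => pop. Stack: cb
  Read 'e': push. Stack: cbe
  Read 'd': push. Stack: cbed
  Read 'b': push. Stack: cbedb
  Read 'd': push. Stack: cbedbd
Final stack: "cbedbd" (length 6)

6


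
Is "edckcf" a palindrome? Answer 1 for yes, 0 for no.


Input: edckcf
Reversed: fckcde
  Compare pos 0 ('e') with pos 5 ('f'): MISMATCH
  Compare pos 1 ('d') with pos 4 ('c'): MISMATCH
  Compare pos 2 ('c') with pos 3 ('k'): MISMATCH
Result: not a palindrome

0


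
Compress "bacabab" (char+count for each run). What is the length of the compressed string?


Input: bacabab
Runs:
  'b' x 1 => "b1"
  'a' x 1 => "a1"
  'c' x 1 => "c1"
  'a' x 1 => "a1"
  'b' x 1 => "b1"
  'a' x 1 => "a1"
  'b' x 1 => "b1"
Compressed: "b1a1c1a1b1a1b1"
Compressed length: 14

14


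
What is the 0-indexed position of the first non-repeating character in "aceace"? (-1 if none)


Input: aceace
Character frequencies:
  'a': 2
  'c': 2
  'e': 2
Scanning left to right for freq == 1:
  Position 0 ('a'): freq=2, skip
  Position 1 ('c'): freq=2, skip
  Position 2 ('e'): freq=2, skip
  Position 3 ('a'): freq=2, skip
  Position 4 ('c'): freq=2, skip
  Position 5 ('e'): freq=2, skip
  No unique character found => answer = -1

-1


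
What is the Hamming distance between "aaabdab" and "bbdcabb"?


Comparing "aaabdab" and "bbdcabb" position by position:
  Position 0: 'a' vs 'b' => differ
  Position 1: 'a' vs 'b' => differ
  Position 2: 'a' vs 'd' => differ
  Position 3: 'b' vs 'c' => differ
  Position 4: 'd' vs 'a' => differ
  Position 5: 'a' vs 'b' => differ
  Position 6: 'b' vs 'b' => same
Total differences (Hamming distance): 6

6


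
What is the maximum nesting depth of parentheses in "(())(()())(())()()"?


Input: "(())(()())(())()()"
Tracking depth:
  Position 0 '(': depth becomes 1
  Position 1 '(': depth becomes 2
  Position 2 ')': depth becomes 1
  Position 3 ')': depth becomes 0
  Position 4 '(': depth becomes 1
  Position 5 '(': depth becomes 2
  Position 6 ')': depth becomes 1
  Position 7 '(': depth becomes 2
  Position 8 ')': depth becomes 1
  Position 9 ')': depth becomes 0
  Position 10 '(': depth becomes 1
  Position 11 '(': depth becomes 2
  Position 12 ')': depth becomes 1
  Position 13 ')': depth becomes 0
  Position 14 '(': depth becomes 1
  Position 15 ')': depth becomes 0
  Position 16 '(': depth becomes 1
  Position 17 ')': depth becomes 0
Maximum depth reached: 2

2


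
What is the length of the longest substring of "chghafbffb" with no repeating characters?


Input: "chghafbffb"
Sliding window (track last position of each char):
  Position 0 ('c'): window [0,0] length 1 -- new best
  Position 1 ('h'): window [0,1] length 2 -- new best
  Position 2 ('g'): window [0,2] length 3 -- new best
  Position 3 ('h'): repeat (last at 1), move window start to 2
  Position 3 ('h'): window [2,3] length 2
  Position 4 ('a'): window [2,4] length 3
  Position 5 ('f'): window [2,5] length 4 -- new best
  Position 6 ('b'): window [2,6] length 5 -- new best
  Position 7 ('f'): repeat (last at 5), move window start to 6
  Position 7 ('f'): window [6,7] length 2
  Position 8 ('f'): repeat (last at 7), move window start to 8
  Position 8 ('f'): window [8,8] length 1
  Position 9 ('b'): window [8,9] length 2
Longest substring with no repeats: "ghafb" with length 5

5


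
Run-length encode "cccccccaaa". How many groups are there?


Input: cccccccaaa
Scanning for consecutive runs:
  Group 1: 'c' x 7 (positions 0-6)
  Group 2: 'a' x 3 (positions 7-9)
Total groups: 2

2


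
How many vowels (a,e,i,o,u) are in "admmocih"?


Input: admmocih
Checking each character:
  'a' at position 0: vowel (running total: 1)
  'd' at position 1: consonant
  'm' at position 2: consonant
  'm' at position 3: consonant
  'o' at position 4: vowel (running total: 2)
  'c' at position 5: consonant
  'i' at position 6: vowel (running total: 3)
  'h' at position 7: consonant
Total vowels: 3

3


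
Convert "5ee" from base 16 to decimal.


Input: "5ee" in base 16
Positional expansion:
  Digit '5' (value 5) x 16^2 = 1280
  Digit 'e' (value 14) x 16^1 = 224
  Digit 'e' (value 14) x 16^0 = 14
Sum = 1518

1518


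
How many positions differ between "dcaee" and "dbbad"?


Comparing "dcaee" and "dbbad" position by position:
  Position 0: 'd' vs 'd' => same
  Position 1: 'c' vs 'b' => DIFFER
  Position 2: 'a' vs 'b' => DIFFER
  Position 3: 'e' vs 'a' => DIFFER
  Position 4: 'e' vs 'd' => DIFFER
Positions that differ: 4

4


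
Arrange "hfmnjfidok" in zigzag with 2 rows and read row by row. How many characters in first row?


Zigzag "hfmnjfidok" into 2 rows:
Placing characters:
  'h' => row 0
  'f' => row 1
  'm' => row 0
  'n' => row 1
  'j' => row 0
  'f' => row 1
  'i' => row 0
  'd' => row 1
  'o' => row 0
  'k' => row 1
Rows:
  Row 0: "hmjio"
  Row 1: "fnfdk"
First row length: 5

5


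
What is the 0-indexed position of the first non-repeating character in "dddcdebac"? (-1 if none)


Input: dddcdebac
Character frequencies:
  'a': 1
  'b': 1
  'c': 2
  'd': 4
  'e': 1
Scanning left to right for freq == 1:
  Position 0 ('d'): freq=4, skip
  Position 1 ('d'): freq=4, skip
  Position 2 ('d'): freq=4, skip
  Position 3 ('c'): freq=2, skip
  Position 4 ('d'): freq=4, skip
  Position 5 ('e'): unique! => answer = 5

5


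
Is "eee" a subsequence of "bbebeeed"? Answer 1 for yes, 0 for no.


Check if "eee" is a subsequence of "bbebeeed"
Greedy scan:
  Position 0 ('b'): no match needed
  Position 1 ('b'): no match needed
  Position 2 ('e'): matches sub[0] = 'e'
  Position 3 ('b'): no match needed
  Position 4 ('e'): matches sub[1] = 'e'
  Position 5 ('e'): matches sub[2] = 'e'
  Position 6 ('e'): no match needed
  Position 7 ('d'): no match needed
All 3 characters matched => is a subsequence

1


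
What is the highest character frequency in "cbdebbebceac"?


Input: cbdebbebceac
Character counts:
  'a': 1
  'b': 4
  'c': 3
  'd': 1
  'e': 3
Maximum frequency: 4

4


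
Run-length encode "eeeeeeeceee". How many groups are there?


Input: eeeeeeeceee
Scanning for consecutive runs:
  Group 1: 'e' x 7 (positions 0-6)
  Group 2: 'c' x 1 (positions 7-7)
  Group 3: 'e' x 3 (positions 8-10)
Total groups: 3

3


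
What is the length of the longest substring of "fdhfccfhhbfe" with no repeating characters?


Input: "fdhfccfhhbfe"
Sliding window (track last position of each char):
  Position 0 ('f'): window [0,0] length 1 -- new best
  Position 1 ('d'): window [0,1] length 2 -- new best
  Position 2 ('h'): window [0,2] length 3 -- new best
  Position 3 ('f'): repeat (last at 0), move window start to 1
  Position 3 ('f'): window [1,3] length 3
  Position 4 ('c'): window [1,4] length 4 -- new best
  Position 5 ('c'): repeat (last at 4), move window start to 5
  Position 5 ('c'): window [5,5] length 1
  Position 6 ('f'): window [5,6] length 2
  Position 7 ('h'): window [5,7] length 3
  Position 8 ('h'): repeat (last at 7), move window start to 8
  Position 8 ('h'): window [8,8] length 1
  Position 9 ('b'): window [8,9] length 2
  Position 10 ('f'): window [8,10] length 3
  Position 11 ('e'): window [8,11] length 4
Longest substring with no repeats: "dhfc" with length 4

4


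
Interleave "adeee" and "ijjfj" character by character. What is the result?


Interleaving "adeee" and "ijjfj":
  Position 0: 'a' from first, 'i' from second => "ai"
  Position 1: 'd' from first, 'j' from second => "dj"
  Position 2: 'e' from first, 'j' from second => "ej"
  Position 3: 'e' from first, 'f' from second => "ef"
  Position 4: 'e' from first, 'j' from second => "ej"
Result: aidjejefej

aidjejefej


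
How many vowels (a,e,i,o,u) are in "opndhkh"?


Input: opndhkh
Checking each character:
  'o' at position 0: vowel (running total: 1)
  'p' at position 1: consonant
  'n' at position 2: consonant
  'd' at position 3: consonant
  'h' at position 4: consonant
  'k' at position 5: consonant
  'h' at position 6: consonant
Total vowels: 1

1


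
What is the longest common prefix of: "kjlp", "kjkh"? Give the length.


Words: kjlp, kjkh
  Position 0: all 'k' => match
  Position 1: all 'j' => match
  Position 2: ('l', 'k') => mismatch, stop
LCP = "kj" (length 2)

2


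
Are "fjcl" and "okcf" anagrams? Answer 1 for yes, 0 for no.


Strings: "fjcl", "okcf"
Sorted first:  cfjl
Sorted second: cfko
Differ at position 2: 'j' vs 'k' => not anagrams

0


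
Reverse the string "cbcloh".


Input: cbcloh
Reading characters right to left:
  Position 5: 'h'
  Position 4: 'o'
  Position 3: 'l'
  Position 2: 'c'
  Position 1: 'b'
  Position 0: 'c'
Reversed: holcbc

holcbc


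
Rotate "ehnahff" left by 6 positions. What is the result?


Input: "ehnahff", rotate left by 6
First 6 characters: "ehnahf"
Remaining characters: "f"
Concatenate remaining + first: "f" + "ehnahf" = "fehnahf"

fehnahf


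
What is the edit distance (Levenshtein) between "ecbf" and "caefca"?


Computing edit distance: "ecbf" -> "caefca"
DP table:
           c    a    e    f    c    a
      0    1    2    3    4    5    6
  e   1    1    2    2    3    4    5
  c   2    1    2    3    3    3    4
  b   3    2    2    3    4    4    4
  f   4    3    3    3    3    4    5
Edit distance = dp[4][6] = 5

5


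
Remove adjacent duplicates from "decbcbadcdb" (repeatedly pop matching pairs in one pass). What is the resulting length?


Input: decbcbadcdb
Stack-based adjacent duplicate removal:
  Read 'd': push. Stack: d
  Read 'e': push. Stack: de
  Read 'c': push. Stack: dec
  Read 'b': push. Stack: decb
  Read 'c': push. Stack: decbc
  Read 'b': push. Stack: decbcb
  Read 'a': push. Stack: decbcba
  Read 'd': push. Stack: decbcbad
  Read 'c': push. Stack: decbcbadc
  Read 'd': push. Stack: decbcbadcd
  Read 'b': push. Stack: decbcbadcdb
Final stack: "decbcbadcdb" (length 11)

11


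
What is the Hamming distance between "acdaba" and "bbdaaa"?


Comparing "acdaba" and "bbdaaa" position by position:
  Position 0: 'a' vs 'b' => differ
  Position 1: 'c' vs 'b' => differ
  Position 2: 'd' vs 'd' => same
  Position 3: 'a' vs 'a' => same
  Position 4: 'b' vs 'a' => differ
  Position 5: 'a' vs 'a' => same
Total differences (Hamming distance): 3

3


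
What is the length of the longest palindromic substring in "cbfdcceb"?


Input: "cbfdcceb"
Checking substrings for palindromes:
  [4:6] "cc" (len 2) => palindrome
Longest palindromic substring: "cc" with length 2

2


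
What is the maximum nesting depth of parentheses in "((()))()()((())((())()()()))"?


Input: "((()))()()((())((())()()()))"
Tracking depth:
  Position 0 '(': depth becomes 1
  Position 1 '(': depth becomes 2
  Position 2 '(': depth becomes 3
  Position 3 ')': depth becomes 2
  Position 4 ')': depth becomes 1
  Position 5 ')': depth becomes 0
  Position 6 '(': depth becomes 1
  Position 7 ')': depth becomes 0
  Position 8 '(': depth becomes 1
  Position 9 ')': depth becomes 0
  Position 10 '(': depth becomes 1
  Position 11 '(': depth becomes 2
  Position 12 '(': depth becomes 3
  Position 13 ')': depth becomes 2
  Position 14 ')': depth becomes 1
  Position 15 '(': depth becomes 2
  Position 16 '(': depth becomes 3
  Position 17 '(': depth becomes 4
  Position 18 ')': depth becomes 3
  Position 19 ')': depth becomes 2
  Position 20 '(': depth becomes 3
  Position 21 ')': depth becomes 2
  Position 22 '(': depth becomes 3
  Position 23 ')': depth becomes 2
  Position 24 '(': depth becomes 3
  Position 25 ')': depth becomes 2
  Position 26 ')': depth becomes 1
  Position 27 ')': depth becomes 0
Maximum depth reached: 4

4


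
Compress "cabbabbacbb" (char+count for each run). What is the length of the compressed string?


Input: cabbabbacbb
Runs:
  'c' x 1 => "c1"
  'a' x 1 => "a1"
  'b' x 2 => "b2"
  'a' x 1 => "a1"
  'b' x 2 => "b2"
  'a' x 1 => "a1"
  'c' x 1 => "c1"
  'b' x 2 => "b2"
Compressed: "c1a1b2a1b2a1c1b2"
Compressed length: 16

16


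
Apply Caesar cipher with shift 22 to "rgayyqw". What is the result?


Caesar cipher: shift "rgayyqw" by 22
  'r' (pos 17) + 22 = pos 13 = 'n'
  'g' (pos 6) + 22 = pos 2 = 'c'
  'a' (pos 0) + 22 = pos 22 = 'w'
  'y' (pos 24) + 22 = pos 20 = 'u'
  'y' (pos 24) + 22 = pos 20 = 'u'
  'q' (pos 16) + 22 = pos 12 = 'm'
  'w' (pos 22) + 22 = pos 18 = 's'
Result: ncwuums

ncwuums


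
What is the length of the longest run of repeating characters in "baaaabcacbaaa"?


Input: "baaaabcacbaaa"
Scanning for longest run:
  Position 1 ('a'): new char, reset run to 1
  Position 2 ('a'): continues run of 'a', length=2
  Position 3 ('a'): continues run of 'a', length=3
  Position 4 ('a'): continues run of 'a', length=4
  Position 5 ('b'): new char, reset run to 1
  Position 6 ('c'): new char, reset run to 1
  Position 7 ('a'): new char, reset run to 1
  Position 8 ('c'): new char, reset run to 1
  Position 9 ('b'): new char, reset run to 1
  Position 10 ('a'): new char, reset run to 1
  Position 11 ('a'): continues run of 'a', length=2
  Position 12 ('a'): continues run of 'a', length=3
Longest run: 'a' with length 4

4


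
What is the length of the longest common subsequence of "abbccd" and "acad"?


LCS of "abbccd" and "acad"
DP table:
           a    c    a    d
      0    0    0    0    0
  a   0    1    1    1    1
  b   0    1    1    1    1
  b   0    1    1    1    1
  c   0    1    2    2    2
  c   0    1    2    2    2
  d   0    1    2    2    3
LCS length = dp[6][4] = 3

3


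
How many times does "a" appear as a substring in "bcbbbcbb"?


Searching for "a" in "bcbbbcbb"
Scanning each position:
  Position 0: "b" => no
  Position 1: "c" => no
  Position 2: "b" => no
  Position 3: "b" => no
  Position 4: "b" => no
  Position 5: "c" => no
  Position 6: "b" => no
  Position 7: "b" => no
Total occurrences: 0

0


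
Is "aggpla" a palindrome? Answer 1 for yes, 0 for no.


Input: aggpla
Reversed: alpgga
  Compare pos 0 ('a') with pos 5 ('a'): match
  Compare pos 1 ('g') with pos 4 ('l'): MISMATCH
  Compare pos 2 ('g') with pos 3 ('p'): MISMATCH
Result: not a palindrome

0


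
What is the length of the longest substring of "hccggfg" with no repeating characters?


Input: "hccggfg"
Sliding window (track last position of each char):
  Position 0 ('h'): window [0,0] length 1 -- new best
  Position 1 ('c'): window [0,1] length 2 -- new best
  Position 2 ('c'): repeat (last at 1), move window start to 2
  Position 2 ('c'): window [2,2] length 1
  Position 3 ('g'): window [2,3] length 2
  Position 4 ('g'): repeat (last at 3), move window start to 4
  Position 4 ('g'): window [4,4] length 1
  Position 5 ('f'): window [4,5] length 2
  Position 6 ('g'): repeat (last at 4), move window start to 5
  Position 6 ('g'): window [5,6] length 2
Longest substring with no repeats: "hc" with length 2

2


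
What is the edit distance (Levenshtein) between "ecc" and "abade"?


Computing edit distance: "ecc" -> "abade"
DP table:
           a    b    a    d    e
      0    1    2    3    4    5
  e   1    1    2    3    4    4
  c   2    2    2    3    4    5
  c   3    3    3    3    4    5
Edit distance = dp[3][5] = 5

5


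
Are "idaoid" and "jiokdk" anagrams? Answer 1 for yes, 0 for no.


Strings: "idaoid", "jiokdk"
Sorted first:  addiio
Sorted second: dijkko
Differ at position 0: 'a' vs 'd' => not anagrams

0


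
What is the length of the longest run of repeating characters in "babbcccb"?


Input: "babbcccb"
Scanning for longest run:
  Position 1 ('a'): new char, reset run to 1
  Position 2 ('b'): new char, reset run to 1
  Position 3 ('b'): continues run of 'b', length=2
  Position 4 ('c'): new char, reset run to 1
  Position 5 ('c'): continues run of 'c', length=2
  Position 6 ('c'): continues run of 'c', length=3
  Position 7 ('b'): new char, reset run to 1
Longest run: 'c' with length 3

3


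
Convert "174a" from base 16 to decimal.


Input: "174a" in base 16
Positional expansion:
  Digit '1' (value 1) x 16^3 = 4096
  Digit '7' (value 7) x 16^2 = 1792
  Digit '4' (value 4) x 16^1 = 64
  Digit 'a' (value 10) x 16^0 = 10
Sum = 5962

5962


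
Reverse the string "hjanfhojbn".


Input: hjanfhojbn
Reading characters right to left:
  Position 9: 'n'
  Position 8: 'b'
  Position 7: 'j'
  Position 6: 'o'
  Position 5: 'h'
  Position 4: 'f'
  Position 3: 'n'
  Position 2: 'a'
  Position 1: 'j'
  Position 0: 'h'
Reversed: nbjohfnajh

nbjohfnajh


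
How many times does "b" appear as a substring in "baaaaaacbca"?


Searching for "b" in "baaaaaacbca"
Scanning each position:
  Position 0: "b" => MATCH
  Position 1: "a" => no
  Position 2: "a" => no
  Position 3: "a" => no
  Position 4: "a" => no
  Position 5: "a" => no
  Position 6: "a" => no
  Position 7: "c" => no
  Position 8: "b" => MATCH
  Position 9: "c" => no
  Position 10: "a" => no
Total occurrences: 2

2


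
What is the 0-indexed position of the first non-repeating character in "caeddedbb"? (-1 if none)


Input: caeddedbb
Character frequencies:
  'a': 1
  'b': 2
  'c': 1
  'd': 3
  'e': 2
Scanning left to right for freq == 1:
  Position 0 ('c'): unique! => answer = 0

0


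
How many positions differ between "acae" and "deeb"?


Comparing "acae" and "deeb" position by position:
  Position 0: 'a' vs 'd' => DIFFER
  Position 1: 'c' vs 'e' => DIFFER
  Position 2: 'a' vs 'e' => DIFFER
  Position 3: 'e' vs 'b' => DIFFER
Positions that differ: 4

4


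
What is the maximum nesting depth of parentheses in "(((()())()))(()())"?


Input: "(((()())()))(()())"
Tracking depth:
  Position 0 '(': depth becomes 1
  Position 1 '(': depth becomes 2
  Position 2 '(': depth becomes 3
  Position 3 '(': depth becomes 4
  Position 4 ')': depth becomes 3
  Position 5 '(': depth becomes 4
  Position 6 ')': depth becomes 3
  Position 7 ')': depth becomes 2
  Position 8 '(': depth becomes 3
  Position 9 ')': depth becomes 2
  Position 10 ')': depth becomes 1
  Position 11 ')': depth becomes 0
  Position 12 '(': depth becomes 1
  Position 13 '(': depth becomes 2
  Position 14 ')': depth becomes 1
  Position 15 '(': depth becomes 2
  Position 16 ')': depth becomes 1
  Position 17 ')': depth becomes 0
Maximum depth reached: 4

4


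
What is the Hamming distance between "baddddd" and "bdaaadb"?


Comparing "baddddd" and "bdaaadb" position by position:
  Position 0: 'b' vs 'b' => same
  Position 1: 'a' vs 'd' => differ
  Position 2: 'd' vs 'a' => differ
  Position 3: 'd' vs 'a' => differ
  Position 4: 'd' vs 'a' => differ
  Position 5: 'd' vs 'd' => same
  Position 6: 'd' vs 'b' => differ
Total differences (Hamming distance): 5

5


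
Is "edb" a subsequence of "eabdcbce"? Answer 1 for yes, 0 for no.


Check if "edb" is a subsequence of "eabdcbce"
Greedy scan:
  Position 0 ('e'): matches sub[0] = 'e'
  Position 1 ('a'): no match needed
  Position 2 ('b'): no match needed
  Position 3 ('d'): matches sub[1] = 'd'
  Position 4 ('c'): no match needed
  Position 5 ('b'): matches sub[2] = 'b'
  Position 6 ('c'): no match needed
  Position 7 ('e'): no match needed
All 3 characters matched => is a subsequence

1


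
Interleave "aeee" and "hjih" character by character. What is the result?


Interleaving "aeee" and "hjih":
  Position 0: 'a' from first, 'h' from second => "ah"
  Position 1: 'e' from first, 'j' from second => "ej"
  Position 2: 'e' from first, 'i' from second => "ei"
  Position 3: 'e' from first, 'h' from second => "eh"
Result: ahejeieh

ahejeieh


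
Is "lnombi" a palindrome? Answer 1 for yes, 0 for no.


Input: lnombi
Reversed: ibmonl
  Compare pos 0 ('l') with pos 5 ('i'): MISMATCH
  Compare pos 1 ('n') with pos 4 ('b'): MISMATCH
  Compare pos 2 ('o') with pos 3 ('m'): MISMATCH
Result: not a palindrome

0


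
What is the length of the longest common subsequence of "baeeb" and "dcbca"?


LCS of "baeeb" and "dcbca"
DP table:
           d    c    b    c    a
      0    0    0    0    0    0
  b   0    0    0    1    1    1
  a   0    0    0    1    1    2
  e   0    0    0    1    1    2
  e   0    0    0    1    1    2
  b   0    0    0    1    1    2
LCS length = dp[5][5] = 2

2


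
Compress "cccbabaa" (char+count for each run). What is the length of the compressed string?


Input: cccbabaa
Runs:
  'c' x 3 => "c3"
  'b' x 1 => "b1"
  'a' x 1 => "a1"
  'b' x 1 => "b1"
  'a' x 2 => "a2"
Compressed: "c3b1a1b1a2"
Compressed length: 10

10


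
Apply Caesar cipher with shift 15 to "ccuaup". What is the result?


Caesar cipher: shift "ccuaup" by 15
  'c' (pos 2) + 15 = pos 17 = 'r'
  'c' (pos 2) + 15 = pos 17 = 'r'
  'u' (pos 20) + 15 = pos 9 = 'j'
  'a' (pos 0) + 15 = pos 15 = 'p'
  'u' (pos 20) + 15 = pos 9 = 'j'
  'p' (pos 15) + 15 = pos 4 = 'e'
Result: rrjpje

rrjpje


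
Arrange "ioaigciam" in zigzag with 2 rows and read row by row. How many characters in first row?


Zigzag "ioaigciam" into 2 rows:
Placing characters:
  'i' => row 0
  'o' => row 1
  'a' => row 0
  'i' => row 1
  'g' => row 0
  'c' => row 1
  'i' => row 0
  'a' => row 1
  'm' => row 0
Rows:
  Row 0: "iagim"
  Row 1: "oica"
First row length: 5

5


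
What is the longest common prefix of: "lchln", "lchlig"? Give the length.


Words: lchln, lchlig
  Position 0: all 'l' => match
  Position 1: all 'c' => match
  Position 2: all 'h' => match
  Position 3: all 'l' => match
  Position 4: ('n', 'i') => mismatch, stop
LCP = "lchl" (length 4)

4


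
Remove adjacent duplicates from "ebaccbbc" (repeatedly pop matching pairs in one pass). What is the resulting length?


Input: ebaccbbc
Stack-based adjacent duplicate removal:
  Read 'e': push. Stack: e
  Read 'b': push. Stack: eb
  Read 'a': push. Stack: eba
  Read 'c': push. Stack: ebac
  Read 'c': matches stack top 'c' => pop. Stack: eba
  Read 'b': push. Stack: ebab
  Read 'b': matches stack top 'b' => pop. Stack: eba
  Read 'c': push. Stack: ebac
Final stack: "ebac" (length 4)

4


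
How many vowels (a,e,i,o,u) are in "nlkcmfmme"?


Input: nlkcmfmme
Checking each character:
  'n' at position 0: consonant
  'l' at position 1: consonant
  'k' at position 2: consonant
  'c' at position 3: consonant
  'm' at position 4: consonant
  'f' at position 5: consonant
  'm' at position 6: consonant
  'm' at position 7: consonant
  'e' at position 8: vowel (running total: 1)
Total vowels: 1

1


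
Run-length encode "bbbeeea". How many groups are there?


Input: bbbeeea
Scanning for consecutive runs:
  Group 1: 'b' x 3 (positions 0-2)
  Group 2: 'e' x 3 (positions 3-5)
  Group 3: 'a' x 1 (positions 6-6)
Total groups: 3

3


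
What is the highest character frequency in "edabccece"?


Input: edabccece
Character counts:
  'a': 1
  'b': 1
  'c': 3
  'd': 1
  'e': 3
Maximum frequency: 3

3


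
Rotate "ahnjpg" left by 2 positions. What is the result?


Input: "ahnjpg", rotate left by 2
First 2 characters: "ah"
Remaining characters: "njpg"
Concatenate remaining + first: "njpg" + "ah" = "njpgah"

njpgah


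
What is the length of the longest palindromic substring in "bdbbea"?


Input: "bdbbea"
Checking substrings for palindromes:
  [0:3] "bdb" (len 3) => palindrome
  [2:4] "bb" (len 2) => palindrome
Longest palindromic substring: "bdb" with length 3

3


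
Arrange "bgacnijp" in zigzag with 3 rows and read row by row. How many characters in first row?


Zigzag "bgacnijp" into 3 rows:
Placing characters:
  'b' => row 0
  'g' => row 1
  'a' => row 2
  'c' => row 1
  'n' => row 0
  'i' => row 1
  'j' => row 2
  'p' => row 1
Rows:
  Row 0: "bn"
  Row 1: "gcip"
  Row 2: "aj"
First row length: 2

2


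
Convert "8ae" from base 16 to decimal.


Input: "8ae" in base 16
Positional expansion:
  Digit '8' (value 8) x 16^2 = 2048
  Digit 'a' (value 10) x 16^1 = 160
  Digit 'e' (value 14) x 16^0 = 14
Sum = 2222

2222


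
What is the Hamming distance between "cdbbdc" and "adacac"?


Comparing "cdbbdc" and "adacac" position by position:
  Position 0: 'c' vs 'a' => differ
  Position 1: 'd' vs 'd' => same
  Position 2: 'b' vs 'a' => differ
  Position 3: 'b' vs 'c' => differ
  Position 4: 'd' vs 'a' => differ
  Position 5: 'c' vs 'c' => same
Total differences (Hamming distance): 4

4


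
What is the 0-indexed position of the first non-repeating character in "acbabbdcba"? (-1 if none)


Input: acbabbdcba
Character frequencies:
  'a': 3
  'b': 4
  'c': 2
  'd': 1
Scanning left to right for freq == 1:
  Position 0 ('a'): freq=3, skip
  Position 1 ('c'): freq=2, skip
  Position 2 ('b'): freq=4, skip
  Position 3 ('a'): freq=3, skip
  Position 4 ('b'): freq=4, skip
  Position 5 ('b'): freq=4, skip
  Position 6 ('d'): unique! => answer = 6

6


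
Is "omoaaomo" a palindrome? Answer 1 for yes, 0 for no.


Input: omoaaomo
Reversed: omoaaomo
  Compare pos 0 ('o') with pos 7 ('o'): match
  Compare pos 1 ('m') with pos 6 ('m'): match
  Compare pos 2 ('o') with pos 5 ('o'): match
  Compare pos 3 ('a') with pos 4 ('a'): match
Result: palindrome

1
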